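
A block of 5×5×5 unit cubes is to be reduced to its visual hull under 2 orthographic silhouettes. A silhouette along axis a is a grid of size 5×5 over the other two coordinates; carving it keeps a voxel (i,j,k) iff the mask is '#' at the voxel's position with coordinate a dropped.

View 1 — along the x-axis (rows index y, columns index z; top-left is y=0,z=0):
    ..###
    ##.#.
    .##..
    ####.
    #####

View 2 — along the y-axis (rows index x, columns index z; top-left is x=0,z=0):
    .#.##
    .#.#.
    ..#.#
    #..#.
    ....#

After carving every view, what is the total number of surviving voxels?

start: 5×5×5 = 125 voxels
  1. axis=0 (YZ plane), |mask|=17  ⇒  voxels=85
  2. axis=1 (XZ plane), |mask|=10  ⇒  voxels=33

voxel count = 33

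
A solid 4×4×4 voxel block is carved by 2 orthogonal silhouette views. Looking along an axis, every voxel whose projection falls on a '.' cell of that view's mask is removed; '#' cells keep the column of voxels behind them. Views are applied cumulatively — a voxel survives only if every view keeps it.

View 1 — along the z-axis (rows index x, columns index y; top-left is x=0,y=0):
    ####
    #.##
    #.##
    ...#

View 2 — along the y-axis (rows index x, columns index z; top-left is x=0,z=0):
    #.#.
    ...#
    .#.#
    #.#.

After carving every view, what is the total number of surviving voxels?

|visual hull| = 19

before carving: 64 voxels (4×4×4)
  1. axis=2 (XY plane), |mask|=11  ⇒  voxels=44
  2. axis=1 (XZ plane), |mask|=7  ⇒  voxels=19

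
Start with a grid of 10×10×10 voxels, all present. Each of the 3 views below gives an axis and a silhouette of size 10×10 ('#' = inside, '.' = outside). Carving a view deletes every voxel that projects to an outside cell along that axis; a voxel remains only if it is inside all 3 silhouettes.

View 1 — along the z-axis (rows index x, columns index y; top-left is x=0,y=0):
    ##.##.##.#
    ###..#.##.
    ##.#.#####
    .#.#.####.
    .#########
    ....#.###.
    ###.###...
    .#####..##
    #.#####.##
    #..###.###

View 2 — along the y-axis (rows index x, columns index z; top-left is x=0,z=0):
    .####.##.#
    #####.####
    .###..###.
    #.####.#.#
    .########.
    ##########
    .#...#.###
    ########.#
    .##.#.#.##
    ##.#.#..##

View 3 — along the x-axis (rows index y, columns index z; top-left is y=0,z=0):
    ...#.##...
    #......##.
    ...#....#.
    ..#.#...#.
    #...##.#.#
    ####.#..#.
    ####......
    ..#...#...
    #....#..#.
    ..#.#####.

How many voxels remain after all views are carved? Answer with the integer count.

voxel count = 175

start: 10×10×10 = 1000 voxels
  1. axis=2 (XY plane), |mask|=68  ⇒  voxels=680
  2. axis=1 (XZ plane), |mask|=73  ⇒  voxels=488
  3. axis=0 (YZ plane), |mask|=37  ⇒  voxels=175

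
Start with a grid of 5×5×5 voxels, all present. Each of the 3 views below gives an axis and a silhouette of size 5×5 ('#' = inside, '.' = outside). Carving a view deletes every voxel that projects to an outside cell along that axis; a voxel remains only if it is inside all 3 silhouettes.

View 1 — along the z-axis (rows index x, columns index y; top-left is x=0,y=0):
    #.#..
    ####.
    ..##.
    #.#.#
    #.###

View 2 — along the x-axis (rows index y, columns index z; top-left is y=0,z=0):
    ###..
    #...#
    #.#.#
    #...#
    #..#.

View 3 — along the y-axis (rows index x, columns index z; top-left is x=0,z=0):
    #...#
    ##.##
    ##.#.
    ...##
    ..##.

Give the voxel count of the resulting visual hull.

initial block: 5^3 = 125
[1] z-view keeps 15 columns → grid now 75
[2] x-view keeps 12 columns → grid now 39
[3] y-view keeps 13 columns → grid now 18

voxel count = 18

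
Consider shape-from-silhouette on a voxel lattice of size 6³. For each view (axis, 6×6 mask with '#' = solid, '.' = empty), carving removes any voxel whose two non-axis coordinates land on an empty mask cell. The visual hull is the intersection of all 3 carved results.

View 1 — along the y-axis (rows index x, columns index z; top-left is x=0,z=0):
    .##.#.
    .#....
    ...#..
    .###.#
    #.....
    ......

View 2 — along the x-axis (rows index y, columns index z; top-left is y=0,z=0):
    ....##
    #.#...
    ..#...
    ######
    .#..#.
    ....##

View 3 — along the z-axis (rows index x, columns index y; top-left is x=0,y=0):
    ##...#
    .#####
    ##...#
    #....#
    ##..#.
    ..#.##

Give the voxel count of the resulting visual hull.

start: 6×6×6 = 216 voxels
after view 1 [y-axis, 10 of 36 cells solid] → remaining = 60
after view 2 [x-axis, 15 of 36 cells solid] → remaining = 23
after view 3 [z-axis, 19 of 36 cells solid] → remaining = 8

voxel count = 8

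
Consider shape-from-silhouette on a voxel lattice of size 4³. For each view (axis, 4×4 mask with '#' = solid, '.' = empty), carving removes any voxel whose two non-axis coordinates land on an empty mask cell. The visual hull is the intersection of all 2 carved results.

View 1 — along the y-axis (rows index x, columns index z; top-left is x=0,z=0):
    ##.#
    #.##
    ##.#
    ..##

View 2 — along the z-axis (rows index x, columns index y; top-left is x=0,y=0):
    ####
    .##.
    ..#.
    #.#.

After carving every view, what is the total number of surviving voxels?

|visual hull| = 25

start: 4×4×4 = 64 voxels
after view 1 [y-axis, 11 of 16 cells solid] → remaining = 44
after view 2 [z-axis, 9 of 16 cells solid] → remaining = 25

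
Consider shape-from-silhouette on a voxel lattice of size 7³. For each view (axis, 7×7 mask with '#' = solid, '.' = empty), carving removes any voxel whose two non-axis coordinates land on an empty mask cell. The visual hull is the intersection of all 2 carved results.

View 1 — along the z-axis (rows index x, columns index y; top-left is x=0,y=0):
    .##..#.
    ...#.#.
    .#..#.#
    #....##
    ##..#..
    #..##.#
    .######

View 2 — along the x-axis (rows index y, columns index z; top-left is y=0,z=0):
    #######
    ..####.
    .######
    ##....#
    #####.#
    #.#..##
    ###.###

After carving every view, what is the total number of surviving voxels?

remaining voxels: 122

before carving: 343 voxels (7×7×7)
[1] z-view keeps 24 columns → grid now 168
[2] x-view keeps 36 columns → grid now 122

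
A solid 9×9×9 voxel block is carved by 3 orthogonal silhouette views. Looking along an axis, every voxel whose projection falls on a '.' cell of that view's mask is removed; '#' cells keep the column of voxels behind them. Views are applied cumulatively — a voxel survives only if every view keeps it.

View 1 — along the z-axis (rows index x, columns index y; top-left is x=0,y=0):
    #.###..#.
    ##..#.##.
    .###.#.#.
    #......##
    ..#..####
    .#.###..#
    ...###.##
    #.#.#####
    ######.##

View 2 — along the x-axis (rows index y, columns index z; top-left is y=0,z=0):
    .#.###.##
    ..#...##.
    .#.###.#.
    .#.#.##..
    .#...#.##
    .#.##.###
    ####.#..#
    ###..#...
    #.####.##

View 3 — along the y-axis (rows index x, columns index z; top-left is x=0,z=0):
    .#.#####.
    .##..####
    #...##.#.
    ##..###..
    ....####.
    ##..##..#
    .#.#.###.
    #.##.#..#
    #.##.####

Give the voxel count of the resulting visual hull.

remaining voxels: 145

before carving: 729 voxels (9×9×9)
carve view 1 (along z, XY-mask fill 48/81): 432 voxels remain
carve view 2 (along x, YZ-mask fill 45/81): 239 voxels remain
carve view 3 (along y, XZ-mask fill 47/81): 145 voxels remain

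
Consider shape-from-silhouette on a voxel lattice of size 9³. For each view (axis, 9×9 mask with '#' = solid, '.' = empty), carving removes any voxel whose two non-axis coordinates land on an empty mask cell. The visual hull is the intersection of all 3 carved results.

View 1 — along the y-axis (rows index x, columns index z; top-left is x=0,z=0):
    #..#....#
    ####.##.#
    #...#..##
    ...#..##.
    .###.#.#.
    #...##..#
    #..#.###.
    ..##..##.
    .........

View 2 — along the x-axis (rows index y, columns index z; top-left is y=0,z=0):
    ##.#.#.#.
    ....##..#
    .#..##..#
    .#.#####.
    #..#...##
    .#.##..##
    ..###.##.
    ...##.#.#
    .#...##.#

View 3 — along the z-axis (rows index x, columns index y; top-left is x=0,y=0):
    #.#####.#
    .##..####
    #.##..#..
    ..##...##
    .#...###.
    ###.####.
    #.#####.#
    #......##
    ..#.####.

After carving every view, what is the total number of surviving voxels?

before carving: 729 voxels (9×9×9)
[1] y-view keeps 35 columns → grid now 315
[2] x-view keeps 40 columns → grid now 156
[3] z-view keeps 47 columns → grid now 90

voxel count = 90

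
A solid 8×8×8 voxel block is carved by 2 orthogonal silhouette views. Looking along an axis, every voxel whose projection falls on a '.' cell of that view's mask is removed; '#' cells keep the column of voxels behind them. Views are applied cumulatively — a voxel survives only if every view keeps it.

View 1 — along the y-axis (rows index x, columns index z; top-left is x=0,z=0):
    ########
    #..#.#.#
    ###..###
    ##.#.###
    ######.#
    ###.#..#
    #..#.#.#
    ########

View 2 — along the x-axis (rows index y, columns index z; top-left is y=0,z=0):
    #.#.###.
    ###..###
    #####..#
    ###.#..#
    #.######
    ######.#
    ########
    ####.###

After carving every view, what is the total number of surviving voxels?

voxel count = 312

start: 8×8×8 = 512 voxels
[1] y-view keeps 48 columns → grid now 384
[2] x-view keeps 51 columns → grid now 312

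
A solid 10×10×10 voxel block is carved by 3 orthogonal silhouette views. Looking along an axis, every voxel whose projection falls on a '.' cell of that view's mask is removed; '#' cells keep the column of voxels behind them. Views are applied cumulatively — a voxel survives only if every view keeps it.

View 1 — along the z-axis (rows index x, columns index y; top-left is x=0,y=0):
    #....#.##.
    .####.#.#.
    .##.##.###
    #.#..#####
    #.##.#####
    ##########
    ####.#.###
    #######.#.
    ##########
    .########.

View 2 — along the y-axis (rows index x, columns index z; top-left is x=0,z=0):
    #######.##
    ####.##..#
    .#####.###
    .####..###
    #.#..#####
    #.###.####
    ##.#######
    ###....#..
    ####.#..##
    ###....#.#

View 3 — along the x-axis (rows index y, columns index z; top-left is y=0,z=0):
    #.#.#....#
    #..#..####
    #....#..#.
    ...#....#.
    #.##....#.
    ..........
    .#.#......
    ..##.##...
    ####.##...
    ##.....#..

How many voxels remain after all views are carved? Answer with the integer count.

full grid |V| = 1000
after view 1 [z-axis, 76 of 100 cells solid] → remaining = 760
after view 2 [y-axis, 71 of 100 cells solid] → remaining = 533
after view 3 [x-axis, 34 of 100 cells solid] → remaining = 182

voxel count = 182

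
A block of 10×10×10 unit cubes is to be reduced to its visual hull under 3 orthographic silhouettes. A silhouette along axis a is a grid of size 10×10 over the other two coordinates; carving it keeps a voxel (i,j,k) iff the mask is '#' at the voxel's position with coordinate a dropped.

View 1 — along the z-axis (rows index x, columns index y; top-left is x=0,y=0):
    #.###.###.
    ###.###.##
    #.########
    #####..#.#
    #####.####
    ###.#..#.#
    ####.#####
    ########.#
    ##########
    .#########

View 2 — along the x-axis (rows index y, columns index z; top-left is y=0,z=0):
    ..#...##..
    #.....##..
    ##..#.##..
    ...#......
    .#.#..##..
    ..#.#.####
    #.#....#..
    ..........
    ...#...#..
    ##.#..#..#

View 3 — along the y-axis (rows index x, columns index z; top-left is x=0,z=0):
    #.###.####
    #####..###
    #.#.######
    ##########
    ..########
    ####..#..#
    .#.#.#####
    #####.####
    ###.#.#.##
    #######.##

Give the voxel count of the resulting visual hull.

before carving: 1000 voxels (10×10×10)
carve view 1 (along z, XY-mask fill 83/100): 830 voxels remain
carve view 2 (along x, YZ-mask fill 32/100): 264 voxels remain
carve view 3 (along y, XZ-mask fill 80/100): 211 voxels remain

remaining voxels: 211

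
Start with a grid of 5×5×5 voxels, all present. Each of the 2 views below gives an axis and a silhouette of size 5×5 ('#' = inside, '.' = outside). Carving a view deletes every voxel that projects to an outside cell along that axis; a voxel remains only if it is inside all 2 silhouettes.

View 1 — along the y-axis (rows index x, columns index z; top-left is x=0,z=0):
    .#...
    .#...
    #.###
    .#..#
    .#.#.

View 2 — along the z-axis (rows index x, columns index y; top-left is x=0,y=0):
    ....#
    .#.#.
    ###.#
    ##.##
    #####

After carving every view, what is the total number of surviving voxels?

|visual hull| = 37

initial block: 5^3 = 125
  1. axis=1 (XZ plane), |mask|=10  ⇒  voxels=50
  2. axis=2 (XY plane), |mask|=16  ⇒  voxels=37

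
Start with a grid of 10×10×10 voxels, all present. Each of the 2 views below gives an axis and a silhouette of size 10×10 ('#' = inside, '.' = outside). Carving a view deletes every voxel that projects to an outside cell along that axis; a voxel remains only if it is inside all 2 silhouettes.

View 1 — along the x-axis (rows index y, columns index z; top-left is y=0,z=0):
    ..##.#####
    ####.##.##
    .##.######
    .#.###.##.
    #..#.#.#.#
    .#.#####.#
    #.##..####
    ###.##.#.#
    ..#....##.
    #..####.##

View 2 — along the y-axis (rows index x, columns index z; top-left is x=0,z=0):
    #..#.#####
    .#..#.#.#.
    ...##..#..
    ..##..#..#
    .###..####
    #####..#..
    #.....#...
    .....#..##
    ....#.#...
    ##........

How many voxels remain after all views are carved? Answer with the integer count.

voxel count = 257

initial block: 10^3 = 1000
step 1: project along x, AND mask (65/100) → |grid| = 650
step 2: project along y, AND mask (40/100) → |grid| = 257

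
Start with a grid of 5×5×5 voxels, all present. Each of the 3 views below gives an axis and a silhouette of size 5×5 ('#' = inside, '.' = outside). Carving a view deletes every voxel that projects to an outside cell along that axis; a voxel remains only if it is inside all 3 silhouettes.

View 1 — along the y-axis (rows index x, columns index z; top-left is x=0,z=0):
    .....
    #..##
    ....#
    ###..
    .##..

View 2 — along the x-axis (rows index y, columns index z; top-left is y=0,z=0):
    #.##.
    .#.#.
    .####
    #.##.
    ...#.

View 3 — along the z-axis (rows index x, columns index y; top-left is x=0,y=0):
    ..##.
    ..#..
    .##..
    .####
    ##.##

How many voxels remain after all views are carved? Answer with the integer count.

before carving: 125 voxels (5×5×5)
[1] y-view keeps 9 columns → grid now 45
[2] x-view keeps 13 columns → grid now 21
[3] z-view keeps 13 columns → grid now 11

|visual hull| = 11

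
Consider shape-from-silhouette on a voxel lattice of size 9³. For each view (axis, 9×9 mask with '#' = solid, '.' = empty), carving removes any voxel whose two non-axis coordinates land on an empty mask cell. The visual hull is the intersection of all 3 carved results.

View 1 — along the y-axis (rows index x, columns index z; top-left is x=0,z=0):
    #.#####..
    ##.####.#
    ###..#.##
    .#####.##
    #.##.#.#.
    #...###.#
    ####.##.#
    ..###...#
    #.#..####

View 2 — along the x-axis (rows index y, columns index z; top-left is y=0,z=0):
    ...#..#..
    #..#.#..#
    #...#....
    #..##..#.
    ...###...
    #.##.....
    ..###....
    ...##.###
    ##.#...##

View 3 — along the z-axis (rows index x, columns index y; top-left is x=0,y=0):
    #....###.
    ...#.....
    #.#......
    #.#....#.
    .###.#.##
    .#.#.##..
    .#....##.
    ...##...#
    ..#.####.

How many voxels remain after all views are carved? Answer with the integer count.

|visual hull| = 66

before carving: 729 voxels (9×9×9)
step 1: project along y, AND mask (53/81) → |grid| = 477
step 2: project along x, AND mask (31/81) → |grid| = 185
step 3: project along z, AND mask (31/81) → |grid| = 66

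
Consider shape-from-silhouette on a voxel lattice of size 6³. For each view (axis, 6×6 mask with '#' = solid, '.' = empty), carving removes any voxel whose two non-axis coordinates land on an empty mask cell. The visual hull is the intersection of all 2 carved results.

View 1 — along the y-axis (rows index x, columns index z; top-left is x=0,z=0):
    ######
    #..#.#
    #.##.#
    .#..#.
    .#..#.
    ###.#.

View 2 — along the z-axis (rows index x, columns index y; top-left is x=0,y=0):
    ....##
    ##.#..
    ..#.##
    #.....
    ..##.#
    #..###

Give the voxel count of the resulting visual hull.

remaining voxels: 57

before carving: 216 voxels (6×6×6)
carve view 1 (along y, XZ-mask fill 21/36): 126 voxels remain
carve view 2 (along z, XY-mask fill 16/36): 57 voxels remain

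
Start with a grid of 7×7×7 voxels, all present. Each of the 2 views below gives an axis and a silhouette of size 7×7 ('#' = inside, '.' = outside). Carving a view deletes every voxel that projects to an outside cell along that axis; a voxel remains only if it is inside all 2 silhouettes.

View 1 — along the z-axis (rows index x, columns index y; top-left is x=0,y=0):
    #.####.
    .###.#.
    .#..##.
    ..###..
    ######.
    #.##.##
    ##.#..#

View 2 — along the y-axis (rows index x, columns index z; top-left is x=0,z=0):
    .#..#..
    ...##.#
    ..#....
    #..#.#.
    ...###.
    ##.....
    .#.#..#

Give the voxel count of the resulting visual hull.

remaining voxels: 74

start: 7×7×7 = 343 voxels
[1] z-view keeps 30 columns → grid now 210
[2] y-view keeps 17 columns → grid now 74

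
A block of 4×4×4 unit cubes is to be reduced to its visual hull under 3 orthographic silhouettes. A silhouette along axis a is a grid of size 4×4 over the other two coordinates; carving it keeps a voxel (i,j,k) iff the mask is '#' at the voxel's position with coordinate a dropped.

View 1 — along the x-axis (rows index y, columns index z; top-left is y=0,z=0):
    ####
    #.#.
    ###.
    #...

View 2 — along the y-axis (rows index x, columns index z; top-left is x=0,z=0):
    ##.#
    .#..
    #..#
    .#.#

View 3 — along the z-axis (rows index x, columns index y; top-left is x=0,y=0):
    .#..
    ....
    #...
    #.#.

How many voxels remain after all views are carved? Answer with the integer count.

voxel count = 6

before carving: 64 voxels (4×4×4)
  1. axis=0 (YZ plane), |mask|=10  ⇒  voxels=40
  2. axis=1 (XZ plane), |mask|=8  ⇒  voxels=17
  3. axis=2 (XY plane), |mask|=4  ⇒  voxels=6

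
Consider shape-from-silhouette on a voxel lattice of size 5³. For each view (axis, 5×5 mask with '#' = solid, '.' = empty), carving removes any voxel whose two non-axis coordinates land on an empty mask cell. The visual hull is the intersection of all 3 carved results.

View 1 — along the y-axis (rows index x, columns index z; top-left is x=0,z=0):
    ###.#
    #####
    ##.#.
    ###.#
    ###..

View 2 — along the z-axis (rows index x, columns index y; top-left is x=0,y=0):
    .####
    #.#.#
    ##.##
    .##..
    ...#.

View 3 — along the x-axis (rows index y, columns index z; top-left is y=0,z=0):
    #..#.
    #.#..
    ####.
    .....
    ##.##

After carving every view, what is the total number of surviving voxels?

voxel count = 29

full grid |V| = 125
carve view 1 (along y, XZ-mask fill 19/25): 95 voxels remain
carve view 2 (along z, XY-mask fill 14/25): 54 voxels remain
carve view 3 (along x, YZ-mask fill 12/25): 29 voxels remain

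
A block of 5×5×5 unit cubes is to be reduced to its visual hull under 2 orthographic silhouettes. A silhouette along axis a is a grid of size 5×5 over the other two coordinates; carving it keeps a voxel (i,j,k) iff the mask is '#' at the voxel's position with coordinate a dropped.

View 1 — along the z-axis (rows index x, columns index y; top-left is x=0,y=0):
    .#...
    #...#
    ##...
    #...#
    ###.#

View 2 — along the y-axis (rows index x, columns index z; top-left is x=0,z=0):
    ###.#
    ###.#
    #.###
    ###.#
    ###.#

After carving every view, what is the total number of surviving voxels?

voxel count = 44

start: 5×5×5 = 125 voxels
[1] z-view keeps 11 columns → grid now 55
[2] y-view keeps 20 columns → grid now 44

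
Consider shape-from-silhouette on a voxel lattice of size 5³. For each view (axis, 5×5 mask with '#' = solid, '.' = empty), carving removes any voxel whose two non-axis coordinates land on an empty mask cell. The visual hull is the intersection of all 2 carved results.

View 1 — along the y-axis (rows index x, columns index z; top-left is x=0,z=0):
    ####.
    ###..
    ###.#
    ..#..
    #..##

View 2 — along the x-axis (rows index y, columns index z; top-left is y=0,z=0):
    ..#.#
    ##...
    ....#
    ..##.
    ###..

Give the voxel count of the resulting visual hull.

voxel count = 32

before carving: 125 voxels (5×5×5)
[1] y-view keeps 15 columns → grid now 75
[2] x-view keeps 10 columns → grid now 32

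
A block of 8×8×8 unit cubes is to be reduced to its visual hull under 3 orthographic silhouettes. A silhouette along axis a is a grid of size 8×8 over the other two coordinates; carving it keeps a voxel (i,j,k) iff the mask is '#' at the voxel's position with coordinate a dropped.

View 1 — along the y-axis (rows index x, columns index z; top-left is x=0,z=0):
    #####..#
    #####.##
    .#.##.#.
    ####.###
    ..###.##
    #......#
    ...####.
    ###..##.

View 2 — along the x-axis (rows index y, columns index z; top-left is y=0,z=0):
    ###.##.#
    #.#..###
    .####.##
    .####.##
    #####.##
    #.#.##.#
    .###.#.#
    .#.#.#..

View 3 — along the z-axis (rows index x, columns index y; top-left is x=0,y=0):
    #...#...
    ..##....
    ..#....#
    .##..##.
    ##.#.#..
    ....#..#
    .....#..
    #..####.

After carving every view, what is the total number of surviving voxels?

voxel count = 83

initial block: 8^3 = 512
  1. axis=1 (XZ plane), |mask|=40  ⇒  voxels=320
  2. axis=0 (YZ plane), |mask|=43  ⇒  voxels=214
  3. axis=2 (XY plane), |mask|=22  ⇒  voxels=83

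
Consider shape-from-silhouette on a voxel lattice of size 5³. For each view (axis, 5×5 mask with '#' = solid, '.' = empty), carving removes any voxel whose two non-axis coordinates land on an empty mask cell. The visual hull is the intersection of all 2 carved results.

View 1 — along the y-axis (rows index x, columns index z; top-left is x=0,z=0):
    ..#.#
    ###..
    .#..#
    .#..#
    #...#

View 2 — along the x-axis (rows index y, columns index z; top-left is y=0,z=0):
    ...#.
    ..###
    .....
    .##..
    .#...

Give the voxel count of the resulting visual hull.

remaining voxels: 14

start: 5×5×5 = 125 voxels
  1. axis=1 (XZ plane), |mask|=11  ⇒  voxels=55
  2. axis=0 (YZ plane), |mask|=7  ⇒  voxels=14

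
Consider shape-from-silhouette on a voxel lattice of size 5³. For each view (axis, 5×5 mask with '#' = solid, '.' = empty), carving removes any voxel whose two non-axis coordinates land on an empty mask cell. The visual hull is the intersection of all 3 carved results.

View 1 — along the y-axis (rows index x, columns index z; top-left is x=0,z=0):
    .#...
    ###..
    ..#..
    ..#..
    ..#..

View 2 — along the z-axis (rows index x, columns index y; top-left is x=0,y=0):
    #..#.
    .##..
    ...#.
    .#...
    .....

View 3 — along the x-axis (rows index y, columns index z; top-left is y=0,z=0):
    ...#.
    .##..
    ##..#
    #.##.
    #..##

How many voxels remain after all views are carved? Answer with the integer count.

full grid |V| = 125
  1. axis=1 (XZ plane), |mask|=7  ⇒  voxels=35
  2. axis=2 (XY plane), |mask|=6  ⇒  voxels=10
  3. axis=0 (YZ plane), |mask|=12  ⇒  voxels=6

voxel count = 6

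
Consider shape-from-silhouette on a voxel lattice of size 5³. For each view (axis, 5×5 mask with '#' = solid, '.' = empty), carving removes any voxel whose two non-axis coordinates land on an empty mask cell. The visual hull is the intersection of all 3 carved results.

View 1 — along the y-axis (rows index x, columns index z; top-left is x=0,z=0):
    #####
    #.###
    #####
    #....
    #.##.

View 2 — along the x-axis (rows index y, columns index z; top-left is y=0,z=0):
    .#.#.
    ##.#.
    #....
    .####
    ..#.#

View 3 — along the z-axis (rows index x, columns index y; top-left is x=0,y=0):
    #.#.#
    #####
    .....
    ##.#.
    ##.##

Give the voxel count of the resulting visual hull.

full grid |V| = 125
  1. axis=1 (XZ plane), |mask|=18  ⇒  voxels=90
  2. axis=0 (YZ plane), |mask|=12  ⇒  voxels=42
  3. axis=2 (XY plane), |mask|=15  ⇒  voxels=21

|visual hull| = 21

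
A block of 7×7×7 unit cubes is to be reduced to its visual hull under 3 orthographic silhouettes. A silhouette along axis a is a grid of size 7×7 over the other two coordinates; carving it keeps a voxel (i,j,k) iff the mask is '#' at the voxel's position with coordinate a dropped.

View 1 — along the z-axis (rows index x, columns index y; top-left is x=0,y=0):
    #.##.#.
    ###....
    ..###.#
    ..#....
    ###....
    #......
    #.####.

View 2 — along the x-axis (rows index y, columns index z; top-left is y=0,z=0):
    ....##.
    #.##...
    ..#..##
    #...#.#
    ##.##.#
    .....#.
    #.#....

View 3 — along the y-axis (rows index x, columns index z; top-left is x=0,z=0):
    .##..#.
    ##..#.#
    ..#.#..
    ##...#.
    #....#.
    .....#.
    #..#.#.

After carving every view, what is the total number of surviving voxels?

voxel count = 22

initial block: 7^3 = 343
after view 1 [z-axis, 21 of 49 cells solid] → remaining = 147
after view 2 [x-axis, 19 of 49 cells solid] → remaining = 57
after view 3 [y-axis, 18 of 49 cells solid] → remaining = 22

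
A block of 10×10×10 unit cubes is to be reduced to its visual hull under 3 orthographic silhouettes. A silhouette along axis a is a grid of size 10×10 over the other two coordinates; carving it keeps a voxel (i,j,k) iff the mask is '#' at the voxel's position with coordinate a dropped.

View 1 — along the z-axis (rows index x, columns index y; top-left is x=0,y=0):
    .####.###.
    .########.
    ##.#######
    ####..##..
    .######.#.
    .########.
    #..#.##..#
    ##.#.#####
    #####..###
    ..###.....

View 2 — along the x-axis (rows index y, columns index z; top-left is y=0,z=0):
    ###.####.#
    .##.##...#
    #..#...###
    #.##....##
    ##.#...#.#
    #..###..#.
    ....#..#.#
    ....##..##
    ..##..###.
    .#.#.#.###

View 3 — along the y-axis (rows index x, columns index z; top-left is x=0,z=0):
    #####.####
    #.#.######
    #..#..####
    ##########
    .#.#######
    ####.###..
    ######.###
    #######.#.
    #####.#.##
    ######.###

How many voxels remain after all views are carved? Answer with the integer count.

initial block: 10^3 = 1000
[1] z-view keeps 69 columns → grid now 690
[2] x-view keeps 51 columns → grid now 341
[3] y-view keeps 82 columns → grid now 272

remaining voxels: 272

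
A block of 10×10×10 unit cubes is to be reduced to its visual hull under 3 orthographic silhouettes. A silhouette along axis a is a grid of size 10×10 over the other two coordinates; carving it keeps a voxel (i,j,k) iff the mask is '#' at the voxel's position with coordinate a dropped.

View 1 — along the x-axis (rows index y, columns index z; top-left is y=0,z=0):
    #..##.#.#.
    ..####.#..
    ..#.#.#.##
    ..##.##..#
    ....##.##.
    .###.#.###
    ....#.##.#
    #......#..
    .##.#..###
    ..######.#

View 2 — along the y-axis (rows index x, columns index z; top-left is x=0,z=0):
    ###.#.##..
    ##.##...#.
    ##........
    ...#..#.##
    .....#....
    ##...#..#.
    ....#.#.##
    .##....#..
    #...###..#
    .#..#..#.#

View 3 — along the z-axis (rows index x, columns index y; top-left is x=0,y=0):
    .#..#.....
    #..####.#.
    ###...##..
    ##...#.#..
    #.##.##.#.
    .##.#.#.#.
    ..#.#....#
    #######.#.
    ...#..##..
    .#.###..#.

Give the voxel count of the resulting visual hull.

full grid |V| = 1000
[1] x-view keeps 50 columns → grid now 500
[2] y-view keeps 38 columns → grid now 179
[3] z-view keeps 47 columns → grid now 76

voxel count = 76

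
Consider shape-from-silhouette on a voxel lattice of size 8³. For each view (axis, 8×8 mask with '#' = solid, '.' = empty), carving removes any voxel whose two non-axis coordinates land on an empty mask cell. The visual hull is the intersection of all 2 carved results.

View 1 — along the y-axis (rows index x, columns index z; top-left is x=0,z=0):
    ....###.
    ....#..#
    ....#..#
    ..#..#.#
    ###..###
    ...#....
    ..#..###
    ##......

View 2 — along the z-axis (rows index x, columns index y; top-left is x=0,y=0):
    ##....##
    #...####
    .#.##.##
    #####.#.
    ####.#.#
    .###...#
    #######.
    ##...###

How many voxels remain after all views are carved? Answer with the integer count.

before carving: 512 voxels (8×8×8)
V1 y: intersect with XZ mask (23 set) -- 184 left
V2 z: intersect with XY mask (42 set) -- 128 left

voxel count = 128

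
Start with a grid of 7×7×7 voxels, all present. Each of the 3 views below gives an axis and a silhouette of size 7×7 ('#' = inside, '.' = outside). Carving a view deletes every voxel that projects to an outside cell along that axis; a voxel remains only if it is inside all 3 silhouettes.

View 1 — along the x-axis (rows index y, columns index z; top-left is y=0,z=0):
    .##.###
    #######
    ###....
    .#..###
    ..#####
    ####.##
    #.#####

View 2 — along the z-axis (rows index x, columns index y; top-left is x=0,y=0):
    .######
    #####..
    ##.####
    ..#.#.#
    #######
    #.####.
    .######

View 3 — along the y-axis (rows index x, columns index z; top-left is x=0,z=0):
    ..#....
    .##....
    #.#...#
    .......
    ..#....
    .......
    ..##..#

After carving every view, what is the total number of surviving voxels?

remaining voxels: 47

full grid |V| = 343
after view 1 [x-axis, 36 of 49 cells solid] → remaining = 252
after view 2 [z-axis, 38 of 49 cells solid] → remaining = 192
after view 3 [y-axis, 10 of 49 cells solid] → remaining = 47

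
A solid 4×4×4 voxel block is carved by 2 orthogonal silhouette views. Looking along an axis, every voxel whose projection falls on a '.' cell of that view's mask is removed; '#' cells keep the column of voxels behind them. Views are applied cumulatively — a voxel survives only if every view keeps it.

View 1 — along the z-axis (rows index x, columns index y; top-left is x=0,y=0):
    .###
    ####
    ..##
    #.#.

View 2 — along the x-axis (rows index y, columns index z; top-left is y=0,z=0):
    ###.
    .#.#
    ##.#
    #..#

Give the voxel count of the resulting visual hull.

28 voxels

before carving: 64 voxels (4×4×4)
V1 z: intersect with XY mask (11 set) -- 44 left
V2 x: intersect with YZ mask (10 set) -- 28 left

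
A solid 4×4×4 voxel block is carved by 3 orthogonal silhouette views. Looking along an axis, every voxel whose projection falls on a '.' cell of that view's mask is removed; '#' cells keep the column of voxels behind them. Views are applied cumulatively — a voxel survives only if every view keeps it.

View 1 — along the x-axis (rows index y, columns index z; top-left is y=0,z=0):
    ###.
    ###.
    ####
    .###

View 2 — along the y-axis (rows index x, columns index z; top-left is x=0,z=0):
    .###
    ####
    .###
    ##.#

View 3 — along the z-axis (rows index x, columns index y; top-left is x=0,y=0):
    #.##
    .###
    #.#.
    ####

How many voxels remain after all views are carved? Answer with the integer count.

voxel count = 32

initial block: 4^3 = 64
  1. axis=0 (YZ plane), |mask|=13  ⇒  voxels=52
  2. axis=1 (XZ plane), |mask|=13  ⇒  voxels=42
  3. axis=2 (XY plane), |mask|=12  ⇒  voxels=32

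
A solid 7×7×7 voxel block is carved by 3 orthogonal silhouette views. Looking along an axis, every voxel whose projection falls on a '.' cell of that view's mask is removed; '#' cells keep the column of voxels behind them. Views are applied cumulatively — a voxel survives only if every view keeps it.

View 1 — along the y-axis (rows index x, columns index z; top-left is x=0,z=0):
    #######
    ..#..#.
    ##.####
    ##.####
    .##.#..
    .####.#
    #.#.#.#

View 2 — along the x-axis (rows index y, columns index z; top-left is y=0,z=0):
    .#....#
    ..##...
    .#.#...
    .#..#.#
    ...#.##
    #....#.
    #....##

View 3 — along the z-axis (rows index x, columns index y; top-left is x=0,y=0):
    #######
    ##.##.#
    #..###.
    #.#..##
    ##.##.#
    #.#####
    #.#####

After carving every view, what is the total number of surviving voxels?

initial block: 7^3 = 343
[1] y-view keeps 33 columns → grid now 231
[2] x-view keeps 17 columns → grid now 78
[3] z-view keeps 37 columns → grid now 60

remaining voxels: 60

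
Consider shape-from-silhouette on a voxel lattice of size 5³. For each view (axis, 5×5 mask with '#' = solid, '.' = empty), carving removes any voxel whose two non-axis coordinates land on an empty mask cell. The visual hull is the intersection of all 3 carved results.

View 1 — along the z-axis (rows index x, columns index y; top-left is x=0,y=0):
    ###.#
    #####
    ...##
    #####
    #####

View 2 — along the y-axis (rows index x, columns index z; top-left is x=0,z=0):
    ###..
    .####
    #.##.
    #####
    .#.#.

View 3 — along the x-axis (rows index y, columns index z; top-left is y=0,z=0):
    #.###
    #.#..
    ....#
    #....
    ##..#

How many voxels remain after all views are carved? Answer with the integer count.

start: 5×5×5 = 125 voxels
carve view 1 (along z, XY-mask fill 21/25): 105 voxels remain
carve view 2 (along y, XZ-mask fill 17/25): 73 voxels remain
carve view 3 (along x, YZ-mask fill 11/25): 28 voxels remain

voxel count = 28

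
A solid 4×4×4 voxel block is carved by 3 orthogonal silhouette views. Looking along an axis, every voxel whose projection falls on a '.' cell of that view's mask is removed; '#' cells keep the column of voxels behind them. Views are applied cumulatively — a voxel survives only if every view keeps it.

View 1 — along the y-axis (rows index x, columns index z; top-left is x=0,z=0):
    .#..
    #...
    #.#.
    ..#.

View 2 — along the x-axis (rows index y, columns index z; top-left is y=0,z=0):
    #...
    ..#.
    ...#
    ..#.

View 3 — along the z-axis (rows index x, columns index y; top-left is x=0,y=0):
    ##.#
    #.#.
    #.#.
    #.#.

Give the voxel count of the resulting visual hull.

|visual hull| = 2

before carving: 64 voxels (4×4×4)
after view 1 [y-axis, 5 of 16 cells solid] → remaining = 20
after view 2 [x-axis, 4 of 16 cells solid] → remaining = 6
after view 3 [z-axis, 9 of 16 cells solid] → remaining = 2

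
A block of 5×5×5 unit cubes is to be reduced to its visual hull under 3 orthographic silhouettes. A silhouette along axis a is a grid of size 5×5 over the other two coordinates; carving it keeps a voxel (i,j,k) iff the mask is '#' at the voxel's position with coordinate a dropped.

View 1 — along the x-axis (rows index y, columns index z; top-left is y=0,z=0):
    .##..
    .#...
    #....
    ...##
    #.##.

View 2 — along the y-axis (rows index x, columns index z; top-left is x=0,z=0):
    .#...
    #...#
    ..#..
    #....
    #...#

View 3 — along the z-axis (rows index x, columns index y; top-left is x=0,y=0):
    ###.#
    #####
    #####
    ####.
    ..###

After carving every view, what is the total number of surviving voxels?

11 voxels

start: 5×5×5 = 125 voxels
  1. axis=0 (YZ plane), |mask|=9  ⇒  voxels=45
  2. axis=1 (XZ plane), |mask|=7  ⇒  voxels=12
  3. axis=2 (XY plane), |mask|=21  ⇒  voxels=11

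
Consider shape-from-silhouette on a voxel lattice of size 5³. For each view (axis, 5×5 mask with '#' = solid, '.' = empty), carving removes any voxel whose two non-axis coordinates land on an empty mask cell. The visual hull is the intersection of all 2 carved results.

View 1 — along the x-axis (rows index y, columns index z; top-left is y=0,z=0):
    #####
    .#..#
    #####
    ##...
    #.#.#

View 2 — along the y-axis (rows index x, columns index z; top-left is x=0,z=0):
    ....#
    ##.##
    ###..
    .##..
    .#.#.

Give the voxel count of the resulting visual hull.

full grid |V| = 125
  1. axis=0 (YZ plane), |mask|=17  ⇒  voxels=85
  2. axis=1 (XZ plane), |mask|=12  ⇒  voxels=42

voxel count = 42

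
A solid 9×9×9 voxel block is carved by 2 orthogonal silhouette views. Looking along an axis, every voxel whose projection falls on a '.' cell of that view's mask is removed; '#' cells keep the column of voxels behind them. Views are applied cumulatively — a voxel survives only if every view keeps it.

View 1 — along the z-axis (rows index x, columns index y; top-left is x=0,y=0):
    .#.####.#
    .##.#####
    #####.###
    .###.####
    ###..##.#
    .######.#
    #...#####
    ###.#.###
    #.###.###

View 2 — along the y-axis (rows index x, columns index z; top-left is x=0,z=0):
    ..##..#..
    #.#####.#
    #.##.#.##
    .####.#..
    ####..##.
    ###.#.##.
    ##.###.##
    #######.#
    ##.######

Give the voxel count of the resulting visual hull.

before carving: 729 voxels (9×9×9)
[1] z-view keeps 61 columns → grid now 549
[2] y-view keeps 56 columns → grid now 382

|visual hull| = 382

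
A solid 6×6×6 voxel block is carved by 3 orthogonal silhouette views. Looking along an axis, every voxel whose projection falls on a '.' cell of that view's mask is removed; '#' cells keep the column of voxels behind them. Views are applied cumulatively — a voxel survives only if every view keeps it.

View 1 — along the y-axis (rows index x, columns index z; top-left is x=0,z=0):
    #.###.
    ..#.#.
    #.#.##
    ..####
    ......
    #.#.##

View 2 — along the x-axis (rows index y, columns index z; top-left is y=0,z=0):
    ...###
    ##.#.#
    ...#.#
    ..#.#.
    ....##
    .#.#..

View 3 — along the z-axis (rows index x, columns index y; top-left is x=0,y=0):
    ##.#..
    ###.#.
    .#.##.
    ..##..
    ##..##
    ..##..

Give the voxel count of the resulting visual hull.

full grid |V| = 216
after view 1 [y-axis, 18 of 36 cells solid] → remaining = 108
after view 2 [x-axis, 15 of 36 cells solid] → remaining = 43
after view 3 [z-axis, 18 of 36 cells solid] → remaining = 21

remaining voxels: 21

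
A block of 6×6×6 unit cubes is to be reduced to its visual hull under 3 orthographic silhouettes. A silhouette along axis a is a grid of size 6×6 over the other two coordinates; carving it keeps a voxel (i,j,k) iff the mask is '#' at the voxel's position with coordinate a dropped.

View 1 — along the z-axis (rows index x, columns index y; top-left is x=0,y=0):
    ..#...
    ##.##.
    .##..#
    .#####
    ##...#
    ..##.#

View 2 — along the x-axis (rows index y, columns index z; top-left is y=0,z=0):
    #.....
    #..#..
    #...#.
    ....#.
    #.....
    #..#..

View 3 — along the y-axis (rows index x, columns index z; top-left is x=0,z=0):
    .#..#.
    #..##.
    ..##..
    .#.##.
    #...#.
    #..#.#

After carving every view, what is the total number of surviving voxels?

|visual hull| = 18

start: 6×6×6 = 216 voxels
  1. axis=2 (XY plane), |mask|=19  ⇒  voxels=114
  2. axis=0 (YZ plane), |mask|=9  ⇒  voxels=31
  3. axis=1 (XZ plane), |mask|=15  ⇒  voxels=18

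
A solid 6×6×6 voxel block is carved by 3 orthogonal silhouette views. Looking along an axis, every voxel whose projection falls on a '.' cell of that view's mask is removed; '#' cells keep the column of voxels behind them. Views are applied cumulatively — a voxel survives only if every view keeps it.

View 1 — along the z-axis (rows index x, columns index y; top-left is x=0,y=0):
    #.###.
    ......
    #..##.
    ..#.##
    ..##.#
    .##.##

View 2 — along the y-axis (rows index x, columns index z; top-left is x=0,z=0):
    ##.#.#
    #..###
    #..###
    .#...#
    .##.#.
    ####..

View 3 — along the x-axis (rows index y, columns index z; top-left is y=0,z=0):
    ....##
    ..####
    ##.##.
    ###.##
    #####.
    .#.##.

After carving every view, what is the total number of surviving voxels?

start: 6×6×6 = 216 voxels
  1. axis=2 (XY plane), |mask|=17  ⇒  voxels=102
  2. axis=1 (XZ plane), |mask|=21  ⇒  voxels=59
  3. axis=0 (YZ plane), |mask|=23  ⇒  voxels=39

remaining voxels: 39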